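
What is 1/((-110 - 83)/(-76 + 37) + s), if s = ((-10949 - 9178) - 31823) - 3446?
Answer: -39/2160251 ≈ -1.8053e-5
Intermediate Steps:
s = -55396 (s = (-20127 - 31823) - 3446 = -51950 - 3446 = -55396)
1/((-110 - 83)/(-76 + 37) + s) = 1/((-110 - 83)/(-76 + 37) - 55396) = 1/(-193/(-39) - 55396) = 1/(-1/39*(-193) - 55396) = 1/(193/39 - 55396) = 1/(-2160251/39) = -39/2160251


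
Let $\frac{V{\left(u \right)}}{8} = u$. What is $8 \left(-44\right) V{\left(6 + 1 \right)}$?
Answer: $-19712$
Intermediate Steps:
$V{\left(u \right)} = 8 u$
$8 \left(-44\right) V{\left(6 + 1 \right)} = 8 \left(-44\right) 8 \left(6 + 1\right) = - 352 \cdot 8 \cdot 7 = \left(-352\right) 56 = -19712$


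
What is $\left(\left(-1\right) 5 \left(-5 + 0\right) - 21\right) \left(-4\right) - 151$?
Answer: $-167$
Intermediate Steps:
$\left(\left(-1\right) 5 \left(-5 + 0\right) - 21\right) \left(-4\right) - 151 = \left(\left(-5\right) \left(-5\right) - 21\right) \left(-4\right) - 151 = \left(25 - 21\right) \left(-4\right) - 151 = 4 \left(-4\right) - 151 = -16 - 151 = -167$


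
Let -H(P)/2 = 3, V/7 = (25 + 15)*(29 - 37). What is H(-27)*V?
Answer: 13440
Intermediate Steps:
V = -2240 (V = 7*((25 + 15)*(29 - 37)) = 7*(40*(-8)) = 7*(-320) = -2240)
H(P) = -6 (H(P) = -2*3 = -6)
H(-27)*V = -6*(-2240) = 13440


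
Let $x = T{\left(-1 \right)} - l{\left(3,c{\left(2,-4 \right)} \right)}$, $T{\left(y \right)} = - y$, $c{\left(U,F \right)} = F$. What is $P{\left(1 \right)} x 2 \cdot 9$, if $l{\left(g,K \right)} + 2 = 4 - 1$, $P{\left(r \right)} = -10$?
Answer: $0$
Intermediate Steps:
$l{\left(g,K \right)} = 1$ ($l{\left(g,K \right)} = -2 + \left(4 - 1\right) = -2 + 3 = 1$)
$x = 0$ ($x = \left(-1\right) \left(-1\right) - 1 = 1 - 1 = 0$)
$P{\left(1 \right)} x 2 \cdot 9 = \left(-10\right) 0 \cdot 2 \cdot 9 = 0 \cdot 18 = 0$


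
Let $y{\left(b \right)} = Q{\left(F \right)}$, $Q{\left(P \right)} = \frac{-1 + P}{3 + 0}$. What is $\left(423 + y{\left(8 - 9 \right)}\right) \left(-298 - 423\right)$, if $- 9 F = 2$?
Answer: $- \frac{8226610}{27} \approx -3.0469 \cdot 10^{5}$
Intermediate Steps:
$F = - \frac{2}{9}$ ($F = \left(- \frac{1}{9}\right) 2 = - \frac{2}{9} \approx -0.22222$)
$Q{\left(P \right)} = - \frac{1}{3} + \frac{P}{3}$ ($Q{\left(P \right)} = \frac{-1 + P}{3} = \left(-1 + P\right) \frac{1}{3} = - \frac{1}{3} + \frac{P}{3}$)
$y{\left(b \right)} = - \frac{11}{27}$ ($y{\left(b \right)} = - \frac{1}{3} + \frac{1}{3} \left(- \frac{2}{9}\right) = - \frac{1}{3} - \frac{2}{27} = - \frac{11}{27}$)
$\left(423 + y{\left(8 - 9 \right)}\right) \left(-298 - 423\right) = \left(423 - \frac{11}{27}\right) \left(-298 - 423\right) = \frac{11410}{27} \left(-721\right) = - \frac{8226610}{27}$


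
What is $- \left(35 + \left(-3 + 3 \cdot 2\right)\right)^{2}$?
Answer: $-1444$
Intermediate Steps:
$- \left(35 + \left(-3 + 3 \cdot 2\right)\right)^{2} = - \left(35 + \left(-3 + 6\right)\right)^{2} = - \left(35 + 3\right)^{2} = - 38^{2} = \left(-1\right) 1444 = -1444$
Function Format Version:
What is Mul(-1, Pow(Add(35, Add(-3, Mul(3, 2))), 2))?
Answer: -1444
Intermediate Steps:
Mul(-1, Pow(Add(35, Add(-3, Mul(3, 2))), 2)) = Mul(-1, Pow(Add(35, Add(-3, 6)), 2)) = Mul(-1, Pow(Add(35, 3), 2)) = Mul(-1, Pow(38, 2)) = Mul(-1, 1444) = -1444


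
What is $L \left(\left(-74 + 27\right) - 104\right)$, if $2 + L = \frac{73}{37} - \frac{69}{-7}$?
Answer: $- \frac{384446}{259} \approx -1484.3$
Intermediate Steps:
$L = \frac{2546}{259}$ ($L = -2 + \left(\frac{73}{37} - \frac{69}{-7}\right) = -2 + \left(73 \cdot \frac{1}{37} - - \frac{69}{7}\right) = -2 + \left(\frac{73}{37} + \frac{69}{7}\right) = -2 + \frac{3064}{259} = \frac{2546}{259} \approx 9.8301$)
$L \left(\left(-74 + 27\right) - 104\right) = \frac{2546 \left(\left(-74 + 27\right) - 104\right)}{259} = \frac{2546 \left(-47 - 104\right)}{259} = \frac{2546}{259} \left(-151\right) = - \frac{384446}{259}$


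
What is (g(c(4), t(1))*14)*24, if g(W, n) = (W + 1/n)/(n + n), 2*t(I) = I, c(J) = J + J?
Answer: 3360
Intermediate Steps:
c(J) = 2*J
t(I) = I/2
g(W, n) = (W + 1/n)/(2*n) (g(W, n) = (W + 1/n)/((2*n)) = (W + 1/n)*(1/(2*n)) = (W + 1/n)/(2*n))
(g(c(4), t(1))*14)*24 = (((1 + (2*4)*((½)*1))/(2*((½)*1)²))*14)*24 = (((1 + 8*(½))/(2*2⁻²))*14)*24 = (((½)*4*(1 + 4))*14)*24 = (((½)*4*5)*14)*24 = (10*14)*24 = 140*24 = 3360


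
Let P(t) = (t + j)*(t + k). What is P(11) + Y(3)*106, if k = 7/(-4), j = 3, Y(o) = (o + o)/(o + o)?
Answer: 471/2 ≈ 235.50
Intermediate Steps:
Y(o) = 1 (Y(o) = (2*o)/((2*o)) = (2*o)*(1/(2*o)) = 1)
k = -7/4 (k = 7*(-¼) = -7/4 ≈ -1.7500)
P(t) = (3 + t)*(-7/4 + t) (P(t) = (t + 3)*(t - 7/4) = (3 + t)*(-7/4 + t))
P(11) + Y(3)*106 = (-21/4 + 11² + (5/4)*11) + 1*106 = (-21/4 + 121 + 55/4) + 106 = 259/2 + 106 = 471/2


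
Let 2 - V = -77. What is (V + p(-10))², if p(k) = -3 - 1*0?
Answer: 5776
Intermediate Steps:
V = 79 (V = 2 - 1*(-77) = 2 + 77 = 79)
p(k) = -3 (p(k) = -3 + 0 = -3)
(V + p(-10))² = (79 - 3)² = 76² = 5776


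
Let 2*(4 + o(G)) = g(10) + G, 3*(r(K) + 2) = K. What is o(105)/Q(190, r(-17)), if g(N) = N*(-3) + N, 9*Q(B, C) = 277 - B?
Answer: 231/58 ≈ 3.9828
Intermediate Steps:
r(K) = -2 + K/3
Q(B, C) = 277/9 - B/9 (Q(B, C) = (277 - B)/9 = 277/9 - B/9)
g(N) = -2*N (g(N) = -3*N + N = -2*N)
o(G) = -14 + G/2 (o(G) = -4 + (-2*10 + G)/2 = -4 + (-20 + G)/2 = -4 + (-10 + G/2) = -14 + G/2)
o(105)/Q(190, r(-17)) = (-14 + (1/2)*105)/(277/9 - 1/9*190) = (-14 + 105/2)/(277/9 - 190/9) = 77/(2*(29/3)) = (77/2)*(3/29) = 231/58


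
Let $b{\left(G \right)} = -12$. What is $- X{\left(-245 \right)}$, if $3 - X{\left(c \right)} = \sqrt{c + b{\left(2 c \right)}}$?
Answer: $-3 + i \sqrt{257} \approx -3.0 + 16.031 i$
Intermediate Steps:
$X{\left(c \right)} = 3 - \sqrt{-12 + c}$ ($X{\left(c \right)} = 3 - \sqrt{c - 12} = 3 - \sqrt{-12 + c}$)
$- X{\left(-245 \right)} = - (3 - \sqrt{-12 - 245}) = - (3 - \sqrt{-257}) = - (3 - i \sqrt{257}) = -3 + i \sqrt{257}$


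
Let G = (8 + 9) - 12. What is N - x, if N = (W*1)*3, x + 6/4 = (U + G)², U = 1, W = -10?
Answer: -129/2 ≈ -64.500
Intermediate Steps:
G = 5 (G = 17 - 12 = 5)
x = 69/2 (x = -3/2 + (1 + 5)² = -3/2 + 6² = -3/2 + 36 = 69/2 ≈ 34.500)
N = -30 (N = -10*1*3 = -10*3 = -30)
N - x = -30 - 1*69/2 = -30 - 69/2 = -129/2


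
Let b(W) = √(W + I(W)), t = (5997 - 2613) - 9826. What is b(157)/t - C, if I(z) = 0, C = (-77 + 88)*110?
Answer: -1210 - √157/6442 ≈ -1210.0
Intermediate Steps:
t = -6442 (t = 3384 - 9826 = -6442)
C = 1210 (C = 11*110 = 1210)
b(W) = √W (b(W) = √(W + 0) = √W)
b(157)/t - C = √157/(-6442) - 1*1210 = √157*(-1/6442) - 1210 = -√157/6442 - 1210 = -1210 - √157/6442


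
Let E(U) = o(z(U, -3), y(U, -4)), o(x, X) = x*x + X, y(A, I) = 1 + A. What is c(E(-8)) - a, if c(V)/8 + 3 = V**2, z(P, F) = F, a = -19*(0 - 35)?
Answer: -657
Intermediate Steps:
a = 665 (a = -19*(-35) = 665)
o(x, X) = X + x**2 (o(x, X) = x**2 + X = X + x**2)
E(U) = 10 + U (E(U) = (1 + U) + (-3)**2 = (1 + U) + 9 = 10 + U)
c(V) = -24 + 8*V**2
c(E(-8)) - a = (-24 + 8*(10 - 8)**2) - 1*665 = (-24 + 8*2**2) - 665 = (-24 + 8*4) - 665 = (-24 + 32) - 665 = 8 - 665 = -657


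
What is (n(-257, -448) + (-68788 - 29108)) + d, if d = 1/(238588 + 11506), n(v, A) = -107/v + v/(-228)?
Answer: -717297548853539/7327254012 ≈ -97895.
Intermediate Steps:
n(v, A) = -107/v - v/228 (n(v, A) = -107/v + v*(-1/228) = -107/v - v/228)
d = 1/250094 ≈ 3.9985e-6
(n(-257, -448) + (-68788 - 29108)) + d = ((-107/(-257) - 1/228*(-257)) + (-68788 - 29108)) + 1/250094 = ((-107*(-1/257) + 257/228) - 97896) + 1/250094 = ((107/257 + 257/228) - 97896) + 1/250094 = (90445/58596 - 97896) + 1/250094 = -5736223571/58596 + 1/250094 = -717297548853539/7327254012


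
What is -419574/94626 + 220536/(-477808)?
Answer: -4611338611/941938746 ≈ -4.8956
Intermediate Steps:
-419574/94626 + 220536/(-477808) = -419574*1/94626 + 220536*(-1/477808) = -69929/15771 - 27567/59726 = -4611338611/941938746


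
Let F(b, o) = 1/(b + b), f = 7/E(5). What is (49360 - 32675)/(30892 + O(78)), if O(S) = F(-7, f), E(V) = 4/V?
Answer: 233590/432487 ≈ 0.54011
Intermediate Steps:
f = 35/4 (f = 7/((4/5)) = 7/((4*(⅕))) = 7/(⅘) = 7*(5/4) = 35/4 ≈ 8.7500)
F(b, o) = 1/(2*b)
O(S) = -1/14 (O(S) = (½)/(-7) = (½)*(-⅐) = -1/14)
(49360 - 32675)/(30892 + O(78)) = (49360 - 32675)/(30892 - 1/14) = 16685/(432487/14) = 16685*(14/432487) = 233590/432487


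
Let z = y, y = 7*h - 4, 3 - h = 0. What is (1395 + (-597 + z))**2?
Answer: 664225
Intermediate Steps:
h = 3 (h = 3 - 1*0 = 3 + 0 = 3)
y = 17 (y = 7*3 - 4 = 21 - 4 = 17)
z = 17
(1395 + (-597 + z))**2 = (1395 + (-597 + 17))**2 = (1395 - 580)**2 = 815**2 = 664225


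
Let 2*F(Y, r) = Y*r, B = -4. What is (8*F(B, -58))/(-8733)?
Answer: -928/8733 ≈ -0.10626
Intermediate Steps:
F(Y, r) = Y*r/2 (F(Y, r) = (Y*r)/2 = Y*r/2)
(8*F(B, -58))/(-8733) = (8*((½)*(-4)*(-58)))/(-8733) = (8*116)*(-1/8733) = 928*(-1/8733) = -928/8733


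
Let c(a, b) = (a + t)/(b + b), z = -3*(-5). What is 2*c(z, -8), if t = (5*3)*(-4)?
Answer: 45/8 ≈ 5.6250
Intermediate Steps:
z = 15
t = -60 (t = 15*(-4) = -60)
c(a, b) = (-60 + a)/(2*b) (c(a, b) = (a - 60)/(b + b) = (-60 + a)/((2*b)) = (-60 + a)*(1/(2*b)) = (-60 + a)/(2*b))
2*c(z, -8) = 2*((½)*(-60 + 15)/(-8)) = 2*((½)*(-⅛)*(-45)) = 2*(45/16) = 45/8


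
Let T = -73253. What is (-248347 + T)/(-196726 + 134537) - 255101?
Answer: -15864154489/62189 ≈ -2.5510e+5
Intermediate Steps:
(-248347 + T)/(-196726 + 134537) - 255101 = (-248347 - 73253)/(-196726 + 134537) - 255101 = -321600/(-62189) - 255101 = -321600*(-1/62189) - 255101 = 321600/62189 - 255101 = -15864154489/62189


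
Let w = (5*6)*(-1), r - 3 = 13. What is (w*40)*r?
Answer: -19200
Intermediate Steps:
r = 16 (r = 3 + 13 = 16)
w = -30 (w = 30*(-1) = -30)
(w*40)*r = -30*40*16 = -1200*16 = -19200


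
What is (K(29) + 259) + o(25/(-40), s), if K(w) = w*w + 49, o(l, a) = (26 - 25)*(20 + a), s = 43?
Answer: 1212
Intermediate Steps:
o(l, a) = 20 + a (o(l, a) = 1*(20 + a) = 20 + a)
K(w) = 49 + w² (K(w) = w² + 49 = 49 + w²)
(K(29) + 259) + o(25/(-40), s) = ((49 + 29²) + 259) + (20 + 43) = ((49 + 841) + 259) + 63 = (890 + 259) + 63 = 1149 + 63 = 1212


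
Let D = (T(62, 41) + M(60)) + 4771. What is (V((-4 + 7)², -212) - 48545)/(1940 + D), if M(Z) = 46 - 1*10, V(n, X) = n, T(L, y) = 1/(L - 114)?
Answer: -2523872/350843 ≈ -7.1937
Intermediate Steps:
T(L, y) = 1/(-114 + L)
M(Z) = 36 (M(Z) = 46 - 10 = 36)
D = 249963/52 (D = (1/(-114 + 62) + 36) + 4771 = (1/(-52) + 36) + 4771 = (-1/52 + 36) + 4771 = 1871/52 + 4771 = 249963/52 ≈ 4807.0)
(V((-4 + 7)², -212) - 48545)/(1940 + D) = ((-4 + 7)² - 48545)/(1940 + 249963/52) = (3² - 48545)/(350843/52) = (9 - 48545)*(52/350843) = -48536*52/350843 = -2523872/350843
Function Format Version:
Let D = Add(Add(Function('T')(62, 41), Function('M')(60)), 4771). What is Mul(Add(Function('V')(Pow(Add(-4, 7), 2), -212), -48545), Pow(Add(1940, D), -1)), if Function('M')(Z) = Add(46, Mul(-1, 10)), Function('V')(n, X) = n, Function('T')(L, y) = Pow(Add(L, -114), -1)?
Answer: Rational(-2523872, 350843) ≈ -7.1937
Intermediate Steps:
Function('T')(L, y) = Pow(Add(-114, L), -1)
Function('M')(Z) = 36 (Function('M')(Z) = Add(46, -10) = 36)
D = Rational(249963, 52) (D = Add(Add(Pow(Add(-114, 62), -1), 36), 4771) = Add(Add(Pow(-52, -1), 36), 4771) = Add(Add(Rational(-1, 52), 36), 4771) = Add(Rational(1871, 52), 4771) = Rational(249963, 52) ≈ 4807.0)
Mul(Add(Function('V')(Pow(Add(-4, 7), 2), -212), -48545), Pow(Add(1940, D), -1)) = Mul(Add(Pow(Add(-4, 7), 2), -48545), Pow(Add(1940, Rational(249963, 52)), -1)) = Mul(Add(Pow(3, 2), -48545), Pow(Rational(350843, 52), -1)) = Mul(Add(9, -48545), Rational(52, 350843)) = Mul(-48536, Rational(52, 350843)) = Rational(-2523872, 350843)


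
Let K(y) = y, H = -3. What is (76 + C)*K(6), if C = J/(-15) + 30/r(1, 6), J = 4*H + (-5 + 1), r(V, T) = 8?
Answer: 4849/10 ≈ 484.90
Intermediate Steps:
J = -16 (J = 4*(-3) + (-5 + 1) = -12 - 4 = -16)
C = 289/60 (C = -16/(-15) + 30/8 = -16*(-1/15) + 30*(⅛) = 16/15 + 15/4 = 289/60 ≈ 4.8167)
(76 + C)*K(6) = (76 + 289/60)*6 = (4849/60)*6 = 4849/10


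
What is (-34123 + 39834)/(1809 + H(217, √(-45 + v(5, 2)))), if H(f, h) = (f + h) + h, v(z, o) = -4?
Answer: 5785243/2052436 - 39977*I/2052436 ≈ 2.8187 - 0.019478*I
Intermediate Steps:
H(f, h) = f + 2*h
(-34123 + 39834)/(1809 + H(217, √(-45 + v(5, 2)))) = (-34123 + 39834)/(1809 + (217 + 2*√(-45 - 4))) = 5711/(1809 + (217 + 2*√(-49))) = 5711/(1809 + (217 + 2*(7*I))) = 5711/(1809 + (217 + 14*I)) = 5711/(2026 + 14*I) = 5711*((2026 - 14*I)/4104872) = 5711*(2026 - 14*I)/4104872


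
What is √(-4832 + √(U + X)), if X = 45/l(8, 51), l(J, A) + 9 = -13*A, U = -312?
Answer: √(-3788288 + 126*I*√12082)/28 ≈ 0.12707 + 69.513*I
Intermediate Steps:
l(J, A) = -9 - 13*A
X = -15/224 (X = 45/(-9 - 13*51) = 45/(-9 - 663) = 45/(-672) = 45*(-1/672) = -15/224 ≈ -0.066964)
√(-4832 + √(U + X)) = √(-4832 + √(-312 - 15/224)) = √(-4832 + √(-69903/224)) = √(-4832 + 9*I*√12082/56)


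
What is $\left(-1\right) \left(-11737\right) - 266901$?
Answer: $-255164$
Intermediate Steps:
$\left(-1\right) \left(-11737\right) - 266901 = 11737 - 266901 = -255164$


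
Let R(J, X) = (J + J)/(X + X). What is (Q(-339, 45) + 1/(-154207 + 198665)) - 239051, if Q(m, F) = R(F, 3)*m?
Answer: -10853798287/44458 ≈ -2.4414e+5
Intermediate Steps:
R(J, X) = J/X (R(J, X) = (2*J)/((2*X)) = (2*J)*(1/(2*X)) = J/X)
Q(m, F) = F*m/3 (Q(m, F) = (F/3)*m = F*m/3)
(Q(-339, 45) + 1/(-154207 + 198665)) - 239051 = ((⅓)*45*(-339) + 1/(-154207 + 198665)) - 239051 = (-5085 + 1/44458) - 239051 = -226068929/44458 - 239051 = -10853798287/44458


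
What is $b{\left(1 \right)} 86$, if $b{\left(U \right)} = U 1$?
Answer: $86$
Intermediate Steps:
$b{\left(U \right)} = U$
$b{\left(1 \right)} 86 = 1 \cdot 86 = 86$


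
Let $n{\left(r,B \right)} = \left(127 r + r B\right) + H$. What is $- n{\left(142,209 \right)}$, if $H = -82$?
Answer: $-47630$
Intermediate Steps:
$n{\left(r,B \right)} = -82 + 127 r + B r$ ($n{\left(r,B \right)} = \left(127 r + r B\right) - 82 = \left(127 r + B r\right) - 82 = -82 + 127 r + B r$)
$- n{\left(142,209 \right)} = - (-82 + 127 \cdot 142 + 209 \cdot 142) = - (-82 + 18034 + 29678) = \left(-1\right) 47630 = -47630$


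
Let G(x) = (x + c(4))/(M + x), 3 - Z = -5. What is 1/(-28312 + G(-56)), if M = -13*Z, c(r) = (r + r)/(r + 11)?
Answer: -75/2123374 ≈ -3.5321e-5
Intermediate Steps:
Z = 8 (Z = 3 - 1*(-5) = 3 + 5 = 8)
c(r) = 2*r/(11 + r) (c(r) = (2*r)/(11 + r) = 2*r/(11 + r))
M = -104 (M = -13*8 = -104)
G(x) = (8/15 + x)/(-104 + x) (G(x) = (x + 2*4/(11 + 4))/(-104 + x) = (x + 2*4/15)/(-104 + x) = (x + 2*4*(1/15))/(-104 + x) = (x + 8/15)/(-104 + x) = (8/15 + x)/(-104 + x))
1/(-28312 + G(-56)) = 1/(-28312 + (8/15 - 56)/(-104 - 56)) = 1/(-28312 - 832/15/(-160)) = 1/(-28312 - 1/160*(-832/15)) = 1/(-28312 + 26/75) = 1/(-2123374/75) = -75/2123374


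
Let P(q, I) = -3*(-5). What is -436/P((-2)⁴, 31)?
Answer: -436/15 ≈ -29.067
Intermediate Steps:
P(q, I) = 15
-436/P((-2)⁴, 31) = -436/15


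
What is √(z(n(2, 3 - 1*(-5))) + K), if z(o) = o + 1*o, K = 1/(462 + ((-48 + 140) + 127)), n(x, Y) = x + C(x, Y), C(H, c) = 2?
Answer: √3710769/681 ≈ 2.8287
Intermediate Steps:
n(x, Y) = 2 + x (n(x, Y) = x + 2 = 2 + x)
K = 1/681 (K = 1/(462 + (92 + 127)) = 1/(462 + 219) = 1/681 ≈ 0.0014684)
z(o) = 2*o (z(o) = o + o = 2*o)
√(z(n(2, 3 - 1*(-5))) + K) = √(2*(2 + 2) + 1/681) = √(2*4 + 1/681) = √(8 + 1/681) = √(5449/681) = √3710769/681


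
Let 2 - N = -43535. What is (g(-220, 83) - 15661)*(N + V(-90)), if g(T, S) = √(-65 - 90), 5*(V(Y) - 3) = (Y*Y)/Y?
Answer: -681598042 + 43522*I*√155 ≈ -6.816e+8 + 5.4185e+5*I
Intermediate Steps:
N = 43537 (N = 2 - 1*(-43535) = 2 + 43535 = 43537)
V(Y) = 3 + Y/5 (V(Y) = 3 + ((Y*Y)/Y)/5 = 3 + (Y²/Y)/5 = 3 + Y/5)
g(T, S) = I*√155 (g(T, S) = √(-155) = I*√155)
(g(-220, 83) - 15661)*(N + V(-90)) = (I*√155 - 15661)*(43537 + (3 + (⅕)*(-90))) = (-15661 + I*√155)*(43537 + (3 - 18)) = (-15661 + I*√155)*(43537 - 15) = (-15661 + I*√155)*43522 = -681598042 + 43522*I*√155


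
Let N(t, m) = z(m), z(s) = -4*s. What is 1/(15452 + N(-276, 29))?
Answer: 1/15336 ≈ 6.5206e-5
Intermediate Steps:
N(t, m) = -4*m
1/(15452 + N(-276, 29)) = 1/(15452 - 4*29) = 1/(15452 - 116) = 1/15336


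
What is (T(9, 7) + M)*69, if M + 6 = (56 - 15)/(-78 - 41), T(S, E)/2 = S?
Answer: 95703/119 ≈ 804.23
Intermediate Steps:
T(S, E) = 2*S
M = -755/119 (M = -6 + (56 - 15)/(-78 - 41) = -6 + 41/(-119) = -6 + 41*(-1/119) = -6 - 41/119 = -755/119 ≈ -6.3445)
(T(9, 7) + M)*69 = (2*9 - 755/119)*69 = (18 - 755/119)*69 = (1387/119)*69 = 95703/119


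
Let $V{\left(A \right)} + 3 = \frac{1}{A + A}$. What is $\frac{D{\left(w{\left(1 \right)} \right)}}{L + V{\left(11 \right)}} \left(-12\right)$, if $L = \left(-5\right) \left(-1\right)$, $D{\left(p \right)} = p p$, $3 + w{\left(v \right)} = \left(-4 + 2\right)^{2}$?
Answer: $- \frac{88}{15} \approx -5.8667$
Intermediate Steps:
$w{\left(v \right)} = 1$ ($w{\left(v \right)} = -3 + \left(-4 + 2\right)^{2} = -3 + \left(-2\right)^{2} = -3 + 4 = 1$)
$V{\left(A \right)} = -3 + \frac{1}{2 A}$ ($V{\left(A \right)} = -3 + \frac{1}{A + A} = -3 + \frac{1}{2 A}$)
$D{\left(p \right)} = p^{2}$
$L = 5$
$\frac{D{\left(w{\left(1 \right)} \right)}}{L + V{\left(11 \right)}} \left(-12\right) = \frac{1^{2}}{5 - \left(3 - \frac{1}{2 \cdot 11}\right)} \left(-12\right) = \frac{1}{5 + \left(-3 + \frac{1}{2} \cdot \frac{1}{11}\right)} 1 \left(-12\right) = \frac{1}{5 + \left(-3 + \frac{1}{22}\right)} 1 \left(-12\right) = \frac{1}{5 - \frac{65}{22}} \cdot 1 \left(-12\right) = \frac{1}{\frac{45}{22}} \cdot 1 \left(-12\right) = \frac{22}{45} \cdot 1 \left(-12\right) = \frac{22}{45} \left(-12\right) = - \frac{88}{15}$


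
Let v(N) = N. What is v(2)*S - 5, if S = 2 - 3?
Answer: -7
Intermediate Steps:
S = -1
v(2)*S - 5 = 2*(-1) - 5 = -2 - 5 = -7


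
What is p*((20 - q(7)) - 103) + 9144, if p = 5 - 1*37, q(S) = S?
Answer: 12024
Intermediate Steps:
p = -32 (p = 5 - 37 = -32)
p*((20 - q(7)) - 103) + 9144 = -32*((20 - 1*7) - 103) + 9144 = -32*((20 - 7) - 103) + 9144 = -32*(13 - 103) + 9144 = -32*(-90) + 9144 = 2880 + 9144 = 12024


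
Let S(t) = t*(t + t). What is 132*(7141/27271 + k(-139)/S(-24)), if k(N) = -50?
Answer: 37745851/1309008 ≈ 28.835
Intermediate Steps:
S(t) = 2*t**2 (S(t) = t*(2*t) = 2*t**2)
132*(7141/27271 + k(-139)/S(-24)) = 132*(7141/27271 - 50/(2*(-24)**2)) = 132*(7141*(1/27271) - 50/(2*576)) = 132*(7141/27271 - 50/1152) = 132*(7141/27271 - 50*1/1152) = 132*(7141/27271 - 25/576) = 132*(3431441/15708096) = 37745851/1309008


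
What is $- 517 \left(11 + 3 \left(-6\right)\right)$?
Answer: $3619$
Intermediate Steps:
$- 517 \left(11 + 3 \left(-6\right)\right) = - 517 \left(11 - 18\right) = \left(-517\right) \left(-7\right) = 3619$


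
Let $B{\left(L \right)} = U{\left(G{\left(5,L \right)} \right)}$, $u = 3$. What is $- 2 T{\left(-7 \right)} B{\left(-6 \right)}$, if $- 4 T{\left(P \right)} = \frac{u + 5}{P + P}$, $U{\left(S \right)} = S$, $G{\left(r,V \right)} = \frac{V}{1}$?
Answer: $\frac{12}{7} \approx 1.7143$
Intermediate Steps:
$G{\left(r,V \right)} = V$ ($G{\left(r,V \right)} = V 1 = V$)
$B{\left(L \right)} = L$
$T{\left(P \right)} = - \frac{1}{P}$ ($T{\left(P \right)} = - \frac{\left(3 + 5\right) \frac{1}{P + P}}{4} = - \frac{8 \frac{1}{2 P}}{4} = - \frac{4 \frac{1}{P}}{4} = - \frac{1}{P}$)
$- 2 T{\left(-7 \right)} B{\left(-6 \right)} = - 2 \left(- \frac{1}{-7}\right) \left(-6\right) = - 2 \left(\left(-1\right) \left(- \frac{1}{7}\right)\right) \left(-6\right) = \left(-2\right) \frac{1}{7} \left(-6\right) = \left(- \frac{2}{7}\right) \left(-6\right) = \frac{12}{7}$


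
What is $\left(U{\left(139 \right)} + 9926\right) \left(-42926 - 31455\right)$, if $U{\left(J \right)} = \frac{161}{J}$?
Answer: $- \frac{102636482375}{139} \approx -7.3839 \cdot 10^{8}$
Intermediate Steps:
$\left(U{\left(139 \right)} + 9926\right) \left(-42926 - 31455\right) = \left(\frac{161}{139} + 9926\right) \left(-42926 - 31455\right) = \left(161 \cdot \frac{1}{139} + 9926\right) \left(-74381\right) = \left(\frac{161}{139} + 9926\right) \left(-74381\right) = \frac{1379875}{139} \left(-74381\right) = - \frac{102636482375}{139}$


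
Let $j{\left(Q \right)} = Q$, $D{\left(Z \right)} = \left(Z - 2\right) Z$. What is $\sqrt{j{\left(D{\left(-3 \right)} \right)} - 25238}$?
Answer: $i \sqrt{25223} \approx 158.82 i$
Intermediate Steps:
$D{\left(Z \right)} = Z \left(-2 + Z\right)$ ($D{\left(Z \right)} = \left(-2 + Z\right) Z = Z \left(-2 + Z\right)$)
$\sqrt{j{\left(D{\left(-3 \right)} \right)} - 25238} = \sqrt{- 3 \left(-2 - 3\right) - 25238} = \sqrt{\left(-3\right) \left(-5\right) - 25238} = \sqrt{15 - 25238} = \sqrt{-25223} = i \sqrt{25223}$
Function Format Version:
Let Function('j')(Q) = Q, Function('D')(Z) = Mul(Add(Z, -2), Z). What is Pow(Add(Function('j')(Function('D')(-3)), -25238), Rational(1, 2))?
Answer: Mul(I, Pow(25223, Rational(1, 2))) ≈ Mul(158.82, I)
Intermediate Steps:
Function('D')(Z) = Mul(Z, Add(-2, Z)) (Function('D')(Z) = Mul(Add(-2, Z), Z) = Mul(Z, Add(-2, Z)))
Pow(Add(Function('j')(Function('D')(-3)), -25238), Rational(1, 2)) = Pow(Add(Mul(-3, Add(-2, -3)), -25238), Rational(1, 2)) = Pow(Add(Mul(-3, -5), -25238), Rational(1, 2)) = Pow(Add(15, -25238), Rational(1, 2)) = Pow(-25223, Rational(1, 2)) = Mul(I, Pow(25223, Rational(1, 2)))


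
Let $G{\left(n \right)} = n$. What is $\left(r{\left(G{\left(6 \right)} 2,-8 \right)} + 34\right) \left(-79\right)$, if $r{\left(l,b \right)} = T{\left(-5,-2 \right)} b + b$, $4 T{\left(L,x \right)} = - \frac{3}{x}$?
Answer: $-1817$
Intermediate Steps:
$T{\left(L,x \right)} = - \frac{3}{4 x}$ ($T{\left(L,x \right)} = \frac{\left(-3\right) \frac{1}{x}}{4} = - \frac{3}{4 x}$)
$r{\left(l,b \right)} = \frac{11 b}{8}$ ($r{\left(l,b \right)} = - \frac{3}{4 \left(-2\right)} b + b = \left(- \frac{3}{4}\right) \left(- \frac{1}{2}\right) b + b = \frac{3 b}{8} + b = \frac{11 b}{8}$)
$\left(r{\left(G{\left(6 \right)} 2,-8 \right)} + 34\right) \left(-79\right) = \left(\frac{11}{8} \left(-8\right) + 34\right) \left(-79\right) = \left(-11 + 34\right) \left(-79\right) = 23 \left(-79\right) = -1817$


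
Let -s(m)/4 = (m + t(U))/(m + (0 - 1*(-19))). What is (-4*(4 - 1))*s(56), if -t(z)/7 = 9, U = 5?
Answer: -112/25 ≈ -4.4800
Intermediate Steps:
t(z) = -63 (t(z) = -7*9 = -63)
s(m) = -4*(-63 + m)/(19 + m) (s(m) = -4*(m - 63)/(m + (0 - 1*(-19))) = -4*(-63 + m)/(m + (0 + 19)) = -4*(-63 + m)/(m + 19) = -4*(-63 + m)/(19 + m))
(-4*(4 - 1))*s(56) = (-4*(4 - 1))*(4*(63 - 1*56)/(19 + 56)) = (-4*3)*(4*(63 - 56)/75) = -48*7/75 = -12*28/75 = -112/25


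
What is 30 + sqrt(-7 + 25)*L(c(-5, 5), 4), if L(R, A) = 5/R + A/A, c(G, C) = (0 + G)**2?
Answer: 30 + 18*sqrt(2)/5 ≈ 35.091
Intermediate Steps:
c(G, C) = G**2
L(R, A) = 1 + 5/R (L(R, A) = 5/R + 1 = 1 + 5/R)
30 + sqrt(-7 + 25)*L(c(-5, 5), 4) = 30 + sqrt(-7 + 25)*((5 + (-5)**2)/((-5)**2)) = 30 + sqrt(18)*((5 + 25)/25) = 30 + (3*sqrt(2))*((1/25)*30) = 30 + (3*sqrt(2))*(6/5) = 30 + 18*sqrt(2)/5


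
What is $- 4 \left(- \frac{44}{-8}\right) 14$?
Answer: $-308$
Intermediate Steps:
$- 4 \left(- \frac{44}{-8}\right) 14 = - 4 \left(\left(-44\right) \left(- \frac{1}{8}\right)\right) 14 = \left(-4\right) \frac{11}{2} \cdot 14 = \left(-22\right) 14 = -308$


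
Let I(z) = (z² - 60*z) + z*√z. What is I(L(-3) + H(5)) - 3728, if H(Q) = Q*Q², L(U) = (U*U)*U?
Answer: -4 + 686*√2 ≈ 966.15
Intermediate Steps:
L(U) = U³ (L(U) = U²*U = U³)
H(Q) = Q³
I(z) = z² + z^(3/2) - 60*z (I(z) = (z² - 60*z) + z^(3/2) = z² + z^(3/2) - 60*z)
I(L(-3) + H(5)) - 3728 = (((-3)³ + 5³)² + ((-3)³ + 5³)^(3/2) - 60*((-3)³ + 5³)) - 3728 = ((-27 + 125)² + (-27 + 125)^(3/2) - 60*(-27 + 125)) - 3728 = (98² + 98^(3/2) - 60*98) - 3728 = (9604 + 686*√2 - 5880) - 3728 = (3724 + 686*√2) - 3728 = -4 + 686*√2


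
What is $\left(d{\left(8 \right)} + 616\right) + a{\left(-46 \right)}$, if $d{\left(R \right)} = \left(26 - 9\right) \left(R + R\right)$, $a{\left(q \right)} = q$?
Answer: $842$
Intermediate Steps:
$d{\left(R \right)} = 34 R$ ($d{\left(R \right)} = 17 \cdot 2 R = 34 R$)
$\left(d{\left(8 \right)} + 616\right) + a{\left(-46 \right)} = \left(34 \cdot 8 + 616\right) - 46 = \left(272 + 616\right) - 46 = 888 - 46 = 842$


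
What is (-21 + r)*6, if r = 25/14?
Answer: -807/7 ≈ -115.29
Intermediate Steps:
r = 25/14 (r = 25*(1/14) = 25/14 ≈ 1.7857)
(-21 + r)*6 = (-21 + 25/14)*6 = -269/14*6 = -807/7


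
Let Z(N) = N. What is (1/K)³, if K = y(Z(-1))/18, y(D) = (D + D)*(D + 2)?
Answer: -729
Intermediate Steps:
y(D) = 2*D*(2 + D) (y(D) = (2*D)*(2 + D) = 2*D*(2 + D))
K = -⅑ (K = (2*(-1)*(2 - 1))/18 = (2*(-1)*1)*(1/18) = -2*1/18 = -⅑ ≈ -0.11111)
(1/K)³ = (1/(-⅑))³ = (-9)³ = -729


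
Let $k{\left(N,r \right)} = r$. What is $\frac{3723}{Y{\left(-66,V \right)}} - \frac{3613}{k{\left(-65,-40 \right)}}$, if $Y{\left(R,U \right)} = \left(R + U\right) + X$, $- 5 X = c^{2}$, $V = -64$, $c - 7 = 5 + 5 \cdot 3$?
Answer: $\frac{4237727}{55160} \approx 76.826$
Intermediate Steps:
$c = 27$ ($c = 7 + \left(5 + 5 \cdot 3\right) = 7 + \left(5 + 15\right) = 7 + 20 = 27$)
$X = - \frac{729}{5}$ ($X = - \frac{27^{2}}{5} = \left(- \frac{1}{5}\right) 729 = - \frac{729}{5} \approx -145.8$)
$Y{\left(R,U \right)} = - \frac{729}{5} + R + U$ ($Y{\left(R,U \right)} = \left(R + U\right) - \frac{729}{5} = - \frac{729}{5} + R + U$)
$\frac{3723}{Y{\left(-66,V \right)}} - \frac{3613}{k{\left(-65,-40 \right)}} = \frac{3723}{- \frac{729}{5} - 66 - 64} - \frac{3613}{-40} = \frac{3723}{- \frac{1379}{5}} - - \frac{3613}{40} = 3723 \left(- \frac{5}{1379}\right) + \frac{3613}{40} = - \frac{18615}{1379} + \frac{3613}{40} = \frac{4237727}{55160}$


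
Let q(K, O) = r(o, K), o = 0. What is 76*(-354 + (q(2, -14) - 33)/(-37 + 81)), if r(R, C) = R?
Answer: -26961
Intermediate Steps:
q(K, O) = 0
76*(-354 + (q(2, -14) - 33)/(-37 + 81)) = 76*(-354 + (0 - 33)/(-37 + 81)) = 76*(-354 - 33/44) = 76*(-354 - 33*1/44) = 76*(-354 - 3/4) = 76*(-1419/4) = -26961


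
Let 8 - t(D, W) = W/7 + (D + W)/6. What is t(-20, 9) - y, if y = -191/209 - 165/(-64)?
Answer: 1933511/280896 ≈ 6.8834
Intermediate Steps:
t(D, W) = 8 - 13*W/42 - D/6 (t(D, W) = 8 - (W/7 + (D + W)/6) = 8 - (W*(1/7) + (D + W)*(1/6)) = 8 - (W/7 + (D/6 + W/6)) = 8 - (D/6 + 13*W/42) = 8 + (-13*W/42 - D/6) = 8 - 13*W/42 - D/6)
y = 22261/13376 (y = -191*1/209 - 165*(-1/64) = -191/209 + 165/64 = 22261/13376 ≈ 1.6642)
t(-20, 9) - y = (8 - 13/42*9 - 1/6*(-20)) - 1*22261/13376 = (8 - 39/14 + 10/3) - 22261/13376 = 359/42 - 22261/13376 = 1933511/280896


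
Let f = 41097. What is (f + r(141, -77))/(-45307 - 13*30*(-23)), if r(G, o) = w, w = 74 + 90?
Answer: -41261/36337 ≈ -1.1355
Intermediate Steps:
w = 164
r(G, o) = 164
(f + r(141, -77))/(-45307 - 13*30*(-23)) = (41097 + 164)/(-45307 - 13*30*(-23)) = 41261/(-45307 - 390*(-23)) = 41261/(-45307 + 8970) = 41261/(-36337) = 41261*(-1/36337) = -41261/36337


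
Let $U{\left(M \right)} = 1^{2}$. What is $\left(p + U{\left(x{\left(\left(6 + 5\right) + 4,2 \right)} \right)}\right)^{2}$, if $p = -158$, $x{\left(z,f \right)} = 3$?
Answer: $24649$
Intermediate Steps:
$U{\left(M \right)} = 1$
$\left(p + U{\left(x{\left(\left(6 + 5\right) + 4,2 \right)} \right)}\right)^{2} = \left(-158 + 1\right)^{2} = \left(-157\right)^{2} = 24649$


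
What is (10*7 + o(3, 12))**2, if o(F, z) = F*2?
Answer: 5776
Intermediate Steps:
o(F, z) = 2*F
(10*7 + o(3, 12))**2 = (10*7 + 2*3)**2 = (70 + 6)**2 = 76**2 = 5776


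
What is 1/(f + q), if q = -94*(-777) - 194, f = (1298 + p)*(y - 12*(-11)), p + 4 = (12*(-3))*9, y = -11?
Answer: 1/190214 ≈ 5.2572e-6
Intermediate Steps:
p = -328 (p = -4 + (12*(-3))*9 = -4 - 36*9 = -4 - 324 = -328)
f = 117370 (f = (1298 - 328)*(-11 - 12*(-11)) = 970*(-11 + 132) = 970*121 = 117370)
q = 72844 (q = 73038 - 194 = 72844)
1/(f + q) = 1/(117370 + 72844) = 1/190214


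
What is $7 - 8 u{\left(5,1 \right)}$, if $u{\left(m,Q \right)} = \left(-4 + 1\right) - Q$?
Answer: $39$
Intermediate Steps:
$u{\left(m,Q \right)} = -3 - Q$
$7 - 8 u{\left(5,1 \right)} = 7 - 8 \left(-3 - 1\right) = 7 - -32 = 7 + 32 = 39$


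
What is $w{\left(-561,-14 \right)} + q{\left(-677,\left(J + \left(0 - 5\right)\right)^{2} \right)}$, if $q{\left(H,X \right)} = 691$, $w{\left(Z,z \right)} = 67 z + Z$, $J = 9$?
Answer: $-808$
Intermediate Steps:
$w{\left(Z,z \right)} = Z + 67 z$
$w{\left(-561,-14 \right)} + q{\left(-677,\left(J + \left(0 - 5\right)\right)^{2} \right)} = \left(-561 + 67 \left(-14\right)\right) + 691 = \left(-561 - 938\right) + 691 = -1499 + 691 = -808$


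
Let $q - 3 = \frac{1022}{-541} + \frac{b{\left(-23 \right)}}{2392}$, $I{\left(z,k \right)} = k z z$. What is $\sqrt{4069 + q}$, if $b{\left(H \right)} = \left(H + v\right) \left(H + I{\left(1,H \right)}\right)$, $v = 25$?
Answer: $\frac{3 \sqrt{89474824686}}{14066} \approx 63.797$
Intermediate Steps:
$I{\left(z,k \right)} = k z^{2}$
$b{\left(H \right)} = 2 H \left(25 + H\right)$ ($b{\left(H \right)} = \left(H + 25\right) \left(H + H 1^{2}\right) = \left(25 + H\right) \left(H + H 1\right) = \left(25 + H\right) \left(H + H\right) = \left(25 + H\right) 2 H = 2 H \left(25 + H\right)$)
$q = \frac{15085}{14066}$ ($q = 3 + \left(\frac{1022}{-541} + \frac{2 \left(-23\right) \left(25 - 23\right)}{2392}\right) = 3 + \left(1022 \left(- \frac{1}{541}\right) + 2 \left(-23\right) 2 \cdot \frac{1}{2392}\right) = 3 - \frac{27113}{14066} = \frac{15085}{14066} \approx 1.0724$)
$\sqrt{4069 + q} = \sqrt{4069 + \frac{15085}{14066}} = \sqrt{\frac{57249639}{14066}} = \frac{3 \sqrt{89474824686}}{14066}$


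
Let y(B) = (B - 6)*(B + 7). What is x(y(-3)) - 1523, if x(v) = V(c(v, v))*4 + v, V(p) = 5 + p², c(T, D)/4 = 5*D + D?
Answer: 2984445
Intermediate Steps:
y(B) = (-6 + B)*(7 + B)
c(T, D) = 24*D (c(T, D) = 4*(5*D + D) = 4*(6*D) = 24*D)
x(v) = 20 + v + 2304*v² (x(v) = (5 + (24*v)²)*4 + v = (5 + 576*v²)*4 + v = (20 + 2304*v²) + v = 20 + v + 2304*v²)
x(y(-3)) - 1523 = (20 + (-42 - 3 + (-3)²) + 2304*(-42 - 3 + (-3)²)²) - 1523 = (20 + (-42 - 3 + 9) + 2304*(-42 - 3 + 9)²) - 1523 = (20 - 36 + 2304*(-36)²) - 1523 = (20 - 36 + 2304*1296) - 1523 = (20 - 36 + 2985984) - 1523 = 2985968 - 1523 = 2984445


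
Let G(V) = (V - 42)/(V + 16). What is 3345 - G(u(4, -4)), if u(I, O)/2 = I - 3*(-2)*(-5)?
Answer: 60163/18 ≈ 3342.4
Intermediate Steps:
u(I, O) = -60 + 2*I (u(I, O) = 2*(I - 3*(-2)*(-5)) = 2*(I + 6*(-5)) = 2*(I - 30) = 2*(-30 + I) = -60 + 2*I)
G(V) = (-42 + V)/(16 + V)
3345 - G(u(4, -4)) = 3345 - (-42 + (-60 + 2*4))/(16 + (-60 + 2*4)) = 3345 - (-42 + (-60 + 8))/(16 + (-60 + 8)) = 3345 - (-42 - 52)/(16 - 52) = 3345 - (-94)/(-36) = 3345 - (-1)*(-94)/36 = 3345 - 1*47/18 = 3345 - 47/18 = 60163/18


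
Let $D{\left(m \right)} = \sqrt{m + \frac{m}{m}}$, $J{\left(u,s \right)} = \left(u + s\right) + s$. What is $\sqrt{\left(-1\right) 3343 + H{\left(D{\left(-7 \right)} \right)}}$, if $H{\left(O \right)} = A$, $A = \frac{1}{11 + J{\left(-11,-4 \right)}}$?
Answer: $\frac{i \sqrt{53490}}{4} \approx 57.82 i$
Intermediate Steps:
$J{\left(u,s \right)} = u + 2 s$ ($J{\left(u,s \right)} = \left(s + u\right) + s = u + 2 s$)
$D{\left(m \right)} = \sqrt{1 + m}$ ($D{\left(m \right)} = \sqrt{m + 1} = \sqrt{1 + m}$)
$A = - \frac{1}{8}$ ($A = \frac{1}{11 + \left(-11 + 2 \left(-4\right)\right)} = \frac{1}{11 - 19} = \frac{1}{-8} = - \frac{1}{8} \approx -0.125$)
$H{\left(O \right)} = - \frac{1}{8}$
$\sqrt{\left(-1\right) 3343 + H{\left(D{\left(-7 \right)} \right)}} = \sqrt{\left(-1\right) 3343 - \frac{1}{8}} = \sqrt{-3343 - \frac{1}{8}} = \sqrt{- \frac{26745}{8}} = \frac{i \sqrt{53490}}{4}$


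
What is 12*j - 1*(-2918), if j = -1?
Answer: 2906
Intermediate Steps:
12*j - 1*(-2918) = 12*(-1) - 1*(-2918) = -12 + 2918 = 2906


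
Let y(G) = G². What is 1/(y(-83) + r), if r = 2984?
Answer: 1/9873 ≈ 0.00010129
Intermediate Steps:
1/(y(-83) + r) = 1/((-83)² + 2984) = 1/(6889 + 2984) = 1/9873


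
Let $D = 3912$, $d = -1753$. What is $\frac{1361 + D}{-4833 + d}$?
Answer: $- \frac{5273}{6586} \approx -0.80064$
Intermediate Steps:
$\frac{1361 + D}{-4833 + d} = \frac{1361 + 3912}{-4833 - 1753} = \frac{5273}{-6586} = 5273 \left(- \frac{1}{6586}\right) = - \frac{5273}{6586}$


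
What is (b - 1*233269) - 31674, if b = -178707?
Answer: -443650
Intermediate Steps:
(b - 1*233269) - 31674 = (-178707 - 1*233269) - 31674 = (-178707 - 233269) - 31674 = -411976 - 31674 = -443650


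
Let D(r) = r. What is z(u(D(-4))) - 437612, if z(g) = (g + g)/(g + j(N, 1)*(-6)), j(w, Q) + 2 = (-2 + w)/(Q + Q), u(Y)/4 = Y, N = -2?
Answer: -437616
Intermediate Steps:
u(Y) = 4*Y
j(w, Q) = -2 + (-2 + w)/(2*Q) (j(w, Q) = -2 + (-2 + w)/(Q + Q) = -2 + (-2 + w)/((2*Q)) = -2 + (-2 + w)*(1/(2*Q)) = -2 + (-2 + w)/(2*Q))
z(g) = 2*g/(24 + g) (z(g) = (g + g)/(g + ((½)*(-2 - 2 - 4*1)/1)*(-6)) = (2*g)/(g + ((½)*1*(-2 - 2 - 4))*(-6)) = (2*g)/(g + ((½)*1*(-8))*(-6)) = (2*g)/(g - 4*(-6)) = (2*g)/(g + 24) = (2*g)/(24 + g) = 2*g/(24 + g))
z(u(D(-4))) - 437612 = 2*(4*(-4))/(24 + 4*(-4)) - 437612 = 2*(-16)/(24 - 16) - 437612 = 2*(-16)/8 - 437612 = 2*(-16)*(⅛) - 437612 = -4 - 437612 = -437616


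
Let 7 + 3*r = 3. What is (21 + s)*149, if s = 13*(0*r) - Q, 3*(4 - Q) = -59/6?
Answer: 36803/18 ≈ 2044.6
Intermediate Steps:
r = -4/3 (r = -7/3 + (⅓)*3 = -7/3 + 1 = -4/3 ≈ -1.3333)
Q = 131/18 (Q = 4 - (-59)/(3*6) = 4 - ⅓*(-59/6) = 4 + 59/18 = 131/18 ≈ 7.2778)
s = -131/18 (s = 13*(0*(-4/3)) - 1*131/18 = 13*0 - 131/18 = 0 - 131/18 = -131/18 ≈ -7.2778)
(21 + s)*149 = (21 - 131/18)*149 = (247/18)*149 = 36803/18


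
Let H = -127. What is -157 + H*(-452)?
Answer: 57247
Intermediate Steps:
-157 + H*(-452) = -157 - 127*(-452) = -157 + 57404 = 57247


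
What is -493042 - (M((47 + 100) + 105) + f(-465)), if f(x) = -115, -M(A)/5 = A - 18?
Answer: -491757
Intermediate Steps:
M(A) = 90 - 5*A (M(A) = -5*(A - 18) = -5*(-18 + A) = 90 - 5*A)
-493042 - (M((47 + 100) + 105) + f(-465)) = -493042 - ((90 - 5*((47 + 100) + 105)) - 115) = -493042 - ((90 - 5*(147 + 105)) - 115) = -493042 - ((90 - 5*252) - 115) = -493042 - ((90 - 1260) - 115) = -493042 - (-1170 - 115) = -493042 - 1*(-1285) = -493042 + 1285 = -491757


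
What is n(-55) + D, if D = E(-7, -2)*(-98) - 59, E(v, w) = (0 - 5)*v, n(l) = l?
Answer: -3544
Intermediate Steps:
E(v, w) = -5*v
D = -3489 (D = -5*(-7)*(-98) - 59 = 35*(-98) - 59 = -3430 - 59 = -3489)
n(-55) + D = -55 - 3489 = -3544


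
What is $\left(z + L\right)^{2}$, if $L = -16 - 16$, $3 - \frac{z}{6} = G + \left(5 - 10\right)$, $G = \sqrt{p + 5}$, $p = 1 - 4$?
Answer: $328 - 192 \sqrt{2} \approx 56.471$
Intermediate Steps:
$p = -3$
$G = \sqrt{2}$ ($G = \sqrt{-3 + 5} = \sqrt{2} \approx 1.4142$)
$z = 48 - 6 \sqrt{2}$ ($z = 18 - 6 \left(\sqrt{2} + \left(5 - 10\right)\right) = 18 - 6 \left(\sqrt{2} - 5\right) = 18 - 6 \left(-5 + \sqrt{2}\right) = 18 + \left(30 - 6 \sqrt{2}\right) = 48 - 6 \sqrt{2} \approx 39.515$)
$L = -32$
$\left(z + L\right)^{2} = \left(\left(48 - 6 \sqrt{2}\right) - 32\right)^{2} = \left(16 - 6 \sqrt{2}\right)^{2}$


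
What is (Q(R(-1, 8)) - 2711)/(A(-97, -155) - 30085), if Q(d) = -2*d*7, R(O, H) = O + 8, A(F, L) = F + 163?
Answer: 2809/30019 ≈ 0.093574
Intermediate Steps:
A(F, L) = 163 + F
R(O, H) = 8 + O
Q(d) = -14*d
(Q(R(-1, 8)) - 2711)/(A(-97, -155) - 30085) = (-14*(8 - 1) - 2711)/((163 - 97) - 30085) = (-14*7 - 2711)/(66 - 30085) = (-98 - 2711)/(-30019) = -2809*(-1/30019) = 2809/30019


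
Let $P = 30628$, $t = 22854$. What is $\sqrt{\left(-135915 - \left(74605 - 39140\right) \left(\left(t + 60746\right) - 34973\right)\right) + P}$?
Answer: $i \sqrt{1724661842} \approx 41529.0 i$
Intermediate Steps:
$\sqrt{\left(-135915 - \left(74605 - 39140\right) \left(\left(t + 60746\right) - 34973\right)\right) + P} = \sqrt{\left(-135915 - \left(74605 - 39140\right) \left(\left(22854 + 60746\right) - 34973\right)\right) + 30628} = \sqrt{\left(-135915 - 35465 \left(83600 - 34973\right)\right) + 30628} = \sqrt{\left(-135915 - 35465 \cdot 48627\right) + 30628} = \sqrt{\left(-135915 - 1724556555\right) + 30628} = \sqrt{-1724692470 + 30628} = \sqrt{-1724661842} = i \sqrt{1724661842}$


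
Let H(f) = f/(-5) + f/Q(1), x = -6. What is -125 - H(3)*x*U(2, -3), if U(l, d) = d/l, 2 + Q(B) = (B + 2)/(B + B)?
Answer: -328/5 ≈ -65.600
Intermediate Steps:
Q(B) = -2 + (2 + B)/(2*B) (Q(B) = -2 + (B + 2)/(B + B) = -2 + (2 + B)/((2*B)) = -2 + (2 + B)*(1/(2*B)) = -2 + (2 + B)/(2*B))
H(f) = -11*f/5 (H(f) = f/(-5) + f/(-3/2 + 1/1) = f*(-⅕) + f/(-3/2 + 1) = -f/5 + f/(-½) = -f/5 + f*(-2) = -f/5 - 2*f = -11*f/5)
-125 - H(3)*x*U(2, -3) = -125 - -11/5*3*(-6)*(-3/2) = -125 - (-33/5*(-6))*(-3*½) = -125 - 198*(-3)/(5*2) = -125 - 1*(-297/5) = -125 + 297/5 = -328/5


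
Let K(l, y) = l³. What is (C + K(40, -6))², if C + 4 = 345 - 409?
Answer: 4087300624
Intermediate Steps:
C = -68 (C = -4 + (345 - 409) = -4 - 64 = -68)
(C + K(40, -6))² = (-68 + 40³)² = (-68 + 64000)² = 63932² = 4087300624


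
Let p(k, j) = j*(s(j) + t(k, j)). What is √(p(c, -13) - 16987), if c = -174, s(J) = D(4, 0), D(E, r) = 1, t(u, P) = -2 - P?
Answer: I*√17143 ≈ 130.93*I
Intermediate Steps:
s(J) = 1
p(k, j) = j*(-1 - j) (p(k, j) = j*(1 + (-2 - j)) = j*(-1 - j))
√(p(c, -13) - 16987) = √(-1*(-13)*(1 - 13) - 16987) = √(-1*(-13)*(-12) - 16987) = √(-156 - 16987) = √(-17143) = I*√17143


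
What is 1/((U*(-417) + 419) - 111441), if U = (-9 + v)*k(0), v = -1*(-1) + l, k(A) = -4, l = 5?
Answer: -1/116026 ≈ -8.6188e-6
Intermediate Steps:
v = 6 (v = -1*(-1) + 5 = 1 + 5 = 6)
U = 12 (U = (-9 + 6)*(-4) = -3*(-4) = 12)
1/((U*(-417) + 419) - 111441) = 1/((12*(-417) + 419) - 111441) = 1/((-5004 + 419) - 111441) = 1/(-4585 - 111441) = 1/(-116026) = -1/116026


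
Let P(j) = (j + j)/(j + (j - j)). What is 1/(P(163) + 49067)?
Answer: 1/49069 ≈ 2.0379e-5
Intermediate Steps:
P(j) = 2 (P(j) = (2*j)/(j + 0) = (2*j)/j = 2)
1/(P(163) + 49067) = 1/(2 + 49067) = 1/49069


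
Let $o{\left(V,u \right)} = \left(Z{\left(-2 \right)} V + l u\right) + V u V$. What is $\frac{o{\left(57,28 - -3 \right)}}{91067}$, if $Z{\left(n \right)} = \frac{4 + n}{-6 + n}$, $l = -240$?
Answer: $\frac{373059}{364268} \approx 1.0241$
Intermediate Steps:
$Z{\left(n \right)} = \frac{4 + n}{-6 + n}$
$o{\left(V,u \right)} = - 240 u - \frac{V}{4} + u V^{2}$ ($o{\left(V,u \right)} = \left(\frac{4 - 2}{-6 - 2} V - 240 u\right) + V u V = \left(\frac{1}{-8} \cdot 2 V - 240 u\right) + u V^{2} = \left(\left(- \frac{1}{8}\right) 2 V - 240 u\right) + u V^{2} = \left(- \frac{V}{4} - 240 u\right) + u V^{2} = \left(- 240 u - \frac{V}{4}\right) + u V^{2} = - 240 u - \frac{V}{4} + u V^{2}$)
$\frac{o{\left(57,28 - -3 \right)}}{91067} = \frac{- 240 \left(28 - -3\right) - \frac{57}{4} + \left(28 - -3\right) 57^{2}}{91067} = \left(- 240 \left(28 + 3\right) - \frac{57}{4} + \left(28 + 3\right) 3249\right) \frac{1}{91067} = \left(\left(-240\right) 31 - \frac{57}{4} + 31 \cdot 3249\right) \frac{1}{91067} = \left(-7440 - \frac{57}{4} + 100719\right) \frac{1}{91067} = \frac{373059}{4} \cdot \frac{1}{91067} = \frac{373059}{364268}$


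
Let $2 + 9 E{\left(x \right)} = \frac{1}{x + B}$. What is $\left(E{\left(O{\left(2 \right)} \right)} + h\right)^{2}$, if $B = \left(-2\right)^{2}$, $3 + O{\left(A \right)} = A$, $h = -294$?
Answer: $\frac{63091249}{729} \approx 86545.0$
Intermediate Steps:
$O{\left(A \right)} = -3 + A$
$B = 4$
$E{\left(x \right)} = - \frac{2}{9} + \frac{1}{9 \left(4 + x\right)}$ ($E{\left(x \right)} = - \frac{2}{9} + \frac{1}{9 \left(x + 4\right)} = - \frac{2}{9} + \frac{1}{9 \left(4 + x\right)}$)
$\left(E{\left(O{\left(2 \right)} \right)} + h\right)^{2} = \left(\frac{-7 - 2 \left(-3 + 2\right)}{9 \left(4 + \left(-3 + 2\right)\right)} - 294\right)^{2} = \left(\frac{-7 - -2}{9 \left(4 - 1\right)} - 294\right)^{2} = \left(\frac{-7 + 2}{9 \cdot 3} - 294\right)^{2} = \left(\frac{1}{9} \cdot \frac{1}{3} \left(-5\right) - 294\right)^{2} = \left(- \frac{5}{27} - 294\right)^{2} = \left(- \frac{7943}{27}\right)^{2} = \frac{63091249}{729}$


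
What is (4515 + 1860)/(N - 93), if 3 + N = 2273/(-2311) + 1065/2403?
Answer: -694166625/10512172 ≈ -66.035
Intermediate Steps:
N = -6553601/1851111 (N = -3 + (2273/(-2311) + 1065/2403) = -3 + (2273*(-1/2311) + 1065*(1/2403)) = -3 + (-2273/2311 + 355/801) = -3 - 1000268/1851111 = -6553601/1851111 ≈ -3.5404)
(4515 + 1860)/(N - 93) = (4515 + 1860)/(-6553601/1851111 - 93) = 6375/(-178706924/1851111) = 6375*(-1851111/178706924) = -694166625/10512172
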